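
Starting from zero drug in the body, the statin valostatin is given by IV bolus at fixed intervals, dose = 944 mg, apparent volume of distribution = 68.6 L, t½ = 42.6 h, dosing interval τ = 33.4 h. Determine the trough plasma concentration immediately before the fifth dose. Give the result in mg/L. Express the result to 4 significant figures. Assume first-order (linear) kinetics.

16.89 mg/L

C₀ per dose = Dose / Vd = 944 / 68.6 = 13.76 mg/L
k = ln2 / t½ = 0.693147 / 42.6 = 0.01627 h⁻¹
Fraction remaining after one interval: r = e^(−kτ) = e^(−0.01627 × 33.4) = 0.5808
Before dose 5, 4 doses have been given (aged 1τ, 2τ, 3τ, 4τ).
C_trough = C₀ × (r + r² + … + r^4) = C₀ × r(1−r^4)/(1−r)
        = 13.76 × 0.5808 × (1 − 0.1138) / (1 − 0.5808) = 16.89 mg/L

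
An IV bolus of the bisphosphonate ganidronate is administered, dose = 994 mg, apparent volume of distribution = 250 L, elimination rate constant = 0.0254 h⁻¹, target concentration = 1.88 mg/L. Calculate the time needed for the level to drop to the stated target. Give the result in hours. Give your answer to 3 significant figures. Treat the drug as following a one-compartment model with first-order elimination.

29.5 h

C₀ = Dose / Vd = 994.0 / 250 = 3.976 mg/L
t = ln(C₀ / C) / k = ln(3.976 / 1.88) / 0.02540
  = ln(2.115) / 0.02540 = 0.7491 / 0.02540 = 29.49 h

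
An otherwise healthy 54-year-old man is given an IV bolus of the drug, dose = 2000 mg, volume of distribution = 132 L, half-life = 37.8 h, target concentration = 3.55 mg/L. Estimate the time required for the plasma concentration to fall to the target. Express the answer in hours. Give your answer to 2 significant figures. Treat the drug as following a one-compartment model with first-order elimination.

79 h

C₀ = Dose / Vd = 2000 / 132 = 15.15 mg/L
k = ln2 / t½ = 0.693147 / 37.8 = 0.01834 h⁻¹
t = ln(C₀ / C) / k = ln(15.15 / 3.55) / 0.01834
  = ln(4.268) / 0.01834 = 1.451 / 0.01834 = 79.12 h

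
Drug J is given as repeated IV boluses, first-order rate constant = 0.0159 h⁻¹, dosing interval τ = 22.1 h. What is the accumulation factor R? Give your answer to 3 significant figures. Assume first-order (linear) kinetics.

e^(−kτ) = e^(−0.01590 × 22.1) = 0.7037
Accumulation ratio R = 1 / (1 − e^(−kτ)) = 1 / (1 − 0.7037) = 3.375

3.38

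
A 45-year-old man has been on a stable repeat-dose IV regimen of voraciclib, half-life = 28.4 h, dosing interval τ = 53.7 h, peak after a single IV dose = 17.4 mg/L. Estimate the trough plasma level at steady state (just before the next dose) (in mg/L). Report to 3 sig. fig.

6.42 mg/L

k = ln2 / t½ = 0.693147 / 28.4 = 0.02441 h⁻¹
e^(−kτ) = e^(−0.02441 × 53.7) = 0.2696
Accumulation ratio R = 1 / (1 − e^(−kτ)) = 1 / (1 − 0.2696) = 1.369
Steady-state trough = C₀ × R × e^(−kτ) = 17.4 × 1.369 × 0.2696 = 6.422 mg/L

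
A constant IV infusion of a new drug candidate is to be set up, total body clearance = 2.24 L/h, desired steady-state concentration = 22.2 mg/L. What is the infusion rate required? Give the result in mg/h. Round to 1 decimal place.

49.7 mg/h

At steady state, infusion rate R₀ = Css × CL = 22.2 × 2.240 = 49.73 mg/h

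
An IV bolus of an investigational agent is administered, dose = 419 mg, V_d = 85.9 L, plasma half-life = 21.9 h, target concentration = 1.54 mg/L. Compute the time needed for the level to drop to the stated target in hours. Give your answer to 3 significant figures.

C₀ = Dose / Vd = 419.0 / 85.9 = 4.878 mg/L
k = ln2 / t½ = 0.693147 / 21.9 = 0.03165 h⁻¹
t = ln(C₀ / C) / k = ln(4.878 / 1.54) / 0.03165
  = ln(3.168) / 0.03165 = 1.153 / 0.03165 = 36.43 h

36.4 h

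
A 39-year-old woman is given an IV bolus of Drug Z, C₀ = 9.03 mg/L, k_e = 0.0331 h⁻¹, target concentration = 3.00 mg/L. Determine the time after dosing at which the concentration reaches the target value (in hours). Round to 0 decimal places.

33 h

t = ln(C₀ / C) / k = ln(9.030 / 3.00) / 0.03310
  = ln(3.010) / 0.03310 = 1.102 / 0.03310 = 33.29 h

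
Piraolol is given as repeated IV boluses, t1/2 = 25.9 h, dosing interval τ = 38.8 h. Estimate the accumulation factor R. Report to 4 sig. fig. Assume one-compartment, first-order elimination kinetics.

k = ln2 / t½ = 0.693147 / 25.9 = 0.02676 h⁻¹
e^(−kτ) = e^(−0.02676 × 38.8) = 0.3541
Accumulation ratio R = 1 / (1 − e^(−kτ)) = 1 / (1 − 0.3541) = 1.548

1.548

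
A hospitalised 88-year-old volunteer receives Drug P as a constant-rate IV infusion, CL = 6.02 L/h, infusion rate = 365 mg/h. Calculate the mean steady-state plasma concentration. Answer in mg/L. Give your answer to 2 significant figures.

At steady state Css = R₀ / CL = 365 / 6.020 = 60.63 mg/L

61 mg/L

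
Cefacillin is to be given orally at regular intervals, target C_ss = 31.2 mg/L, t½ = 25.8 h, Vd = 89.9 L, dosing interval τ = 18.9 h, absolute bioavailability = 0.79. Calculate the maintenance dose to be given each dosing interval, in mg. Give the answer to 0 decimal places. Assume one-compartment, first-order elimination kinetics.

1803 mg

k = ln2 / t½ = 0.693147 / 25.8 = 0.02687 h⁻¹
CL = k × Vd = 0.02687 × 89.9 = 2.416 L/h
At steady state, F × (Dose/τ) = Css × CL.
Dose = Css × CL × τ / F = 31.2 × 2.416 × 18.9 / 0.79 = 1803 mg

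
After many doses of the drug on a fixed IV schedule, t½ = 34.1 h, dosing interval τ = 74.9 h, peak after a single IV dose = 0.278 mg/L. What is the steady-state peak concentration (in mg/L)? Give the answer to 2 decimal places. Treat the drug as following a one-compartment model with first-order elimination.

k = ln2 / t½ = 0.693147 / 34.1 = 0.02033 h⁻¹
e^(−kτ) = e^(−0.02033 × 74.9) = 0.2181
Accumulation ratio R = 1 / (1 − e^(−kτ)) = 1 / (1 − 0.2181) = 1.279
Steady-state peak = C₀ × R = 0.278 × 1.279 = 0.3556 mg/L

0.36 mg/L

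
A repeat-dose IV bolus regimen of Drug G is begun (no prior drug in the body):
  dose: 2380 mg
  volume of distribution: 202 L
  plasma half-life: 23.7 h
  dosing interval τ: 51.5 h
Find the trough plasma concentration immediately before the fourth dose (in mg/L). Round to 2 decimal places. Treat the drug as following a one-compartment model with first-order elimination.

C₀ per dose = Dose / Vd = 2380 / 202 = 11.78 mg/L
k = ln2 / t½ = 0.693147 / 23.7 = 0.02925 h⁻¹
Fraction remaining after one interval: r = e^(−kτ) = e^(−0.02925 × 51.5) = 0.2217
Before dose 4, 3 doses have been given (aged 1τ, 2τ, 3τ).
C_trough = C₀ × (r + r² + … + r^3) = C₀ × r(1−r^3)/(1−r)
        = 11.78 × 0.2217 × (1 − 0.01090) / (1 − 0.2217) = 3.319 mg/L

3.32 mg/L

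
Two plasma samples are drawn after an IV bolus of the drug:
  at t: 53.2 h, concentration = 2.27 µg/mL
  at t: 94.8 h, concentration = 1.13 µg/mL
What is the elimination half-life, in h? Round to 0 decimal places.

41 h

k = ln(C₁/C₂) / (t₂ − t₁) = ln(2.27/1.13) / (94.8 − 53.2)
  = 0.6976 / 41.60 = 0.01677 h⁻¹
t½ = ln2 / k = 0.693147 / 0.01677 = 41.33 h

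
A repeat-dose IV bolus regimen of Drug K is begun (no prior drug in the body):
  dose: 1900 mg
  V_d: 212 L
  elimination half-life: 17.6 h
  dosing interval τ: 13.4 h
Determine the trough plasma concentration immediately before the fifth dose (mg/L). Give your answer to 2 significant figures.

C₀ per dose = Dose / Vd = 1900 / 212 = 8.962 mg/L
k = ln2 / t½ = 0.693147 / 17.6 = 0.03938 h⁻¹
Fraction remaining after one interval: r = e^(−kτ) = e^(−0.03938 × 13.4) = 0.5900
Before dose 5, 4 doses have been given (aged 1τ, 2τ, 3τ, 4τ).
C_trough = C₀ × (r + r² + … + r^4) = C₀ × r(1−r^4)/(1−r)
        = 8.962 × 0.5900 × (1 − 0.1212) / (1 − 0.5900) = 11.33 mg/L

11 mg/L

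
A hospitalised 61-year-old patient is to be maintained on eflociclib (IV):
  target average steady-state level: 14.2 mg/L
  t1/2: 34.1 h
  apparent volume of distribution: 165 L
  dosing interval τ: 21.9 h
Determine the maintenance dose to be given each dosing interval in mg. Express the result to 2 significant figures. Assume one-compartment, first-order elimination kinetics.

k = ln2 / t½ = 0.693147 / 34.1 = 0.02033 h⁻¹
CL = k × Vd = 0.02033 × 165 = 3.354 L/h
At steady state, Dose/τ = Css × CL.
Dose = Css × CL × τ = 14.2 × 3.354 × 21.9 = 1043 mg

1000 mg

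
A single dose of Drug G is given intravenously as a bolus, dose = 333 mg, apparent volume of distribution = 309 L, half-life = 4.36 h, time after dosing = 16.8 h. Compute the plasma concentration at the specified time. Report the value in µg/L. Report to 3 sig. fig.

74.6 µg/L

C₀ = Dose / Vd = 333.0 / 309 = 1.078 mg/L
k = ln2 / t½ = 0.693147 / 4.36 = 0.1590 h⁻¹
C = C₀ · e^(−k·t) = 1.078 × e^(−0.1590 × 16.8)
  = 1.078 × 0.06917 = 0.07457 mg/L
Convert: 0.07457 mg/L × 1000 = 74.57 µg/L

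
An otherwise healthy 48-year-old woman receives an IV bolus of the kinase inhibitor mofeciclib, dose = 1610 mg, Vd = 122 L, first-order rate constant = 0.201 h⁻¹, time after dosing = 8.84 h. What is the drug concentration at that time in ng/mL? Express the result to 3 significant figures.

2230 ng/mL

C₀ = Dose / Vd = 1610 / 122 = 13.20 mg/L
C = C₀ · e^(−k·t) = 13.20 × e^(−0.2010 × 8.84)
  = 13.20 × 0.1692 = 2.233 mg/L
Convert: 2.233 mg/L × 1000 = 2233 ng/mL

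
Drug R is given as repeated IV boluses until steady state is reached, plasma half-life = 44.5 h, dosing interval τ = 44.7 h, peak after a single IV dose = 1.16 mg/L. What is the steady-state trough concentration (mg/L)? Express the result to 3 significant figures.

k = ln2 / t½ = 0.693147 / 44.5 = 0.01558 h⁻¹
e^(−kτ) = e^(−0.01558 × 44.7) = 0.4984
Accumulation ratio R = 1 / (1 − e^(−kτ)) = 1 / (1 − 0.4984) = 1.994
Steady-state trough = C₀ × R × e^(−kτ) = 1.16 × 1.994 × 0.4984 = 1.153 mg/L

1.15 mg/L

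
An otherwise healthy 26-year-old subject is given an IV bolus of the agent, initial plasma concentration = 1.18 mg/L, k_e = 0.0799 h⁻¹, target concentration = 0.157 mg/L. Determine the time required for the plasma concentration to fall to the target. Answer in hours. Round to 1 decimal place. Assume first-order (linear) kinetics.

t = ln(C₀ / C) / k = ln(1.180 / 0.157) / 0.07990
  = ln(7.516) / 0.07990 = 2.017 / 0.07990 = 25.24 h

25.2 h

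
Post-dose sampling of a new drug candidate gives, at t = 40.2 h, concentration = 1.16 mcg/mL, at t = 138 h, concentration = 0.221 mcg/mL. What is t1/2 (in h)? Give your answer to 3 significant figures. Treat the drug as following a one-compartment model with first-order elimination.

40.9 h

k = ln(C₁/C₂) / (t₂ − t₁) = ln(1.16/0.221) / (138 − 40.2)
  = 1.658 / 97.80 = 0.01695 h⁻¹
t½ = ln2 / k = 0.693147 / 0.01695 = 40.89 h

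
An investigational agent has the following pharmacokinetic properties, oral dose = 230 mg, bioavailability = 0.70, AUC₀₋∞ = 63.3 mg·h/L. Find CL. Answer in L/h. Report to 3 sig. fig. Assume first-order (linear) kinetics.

CL = F·Dose / AUC = 0.70 × 230 / 63.3 = 2.543 L/h

2.54 L/h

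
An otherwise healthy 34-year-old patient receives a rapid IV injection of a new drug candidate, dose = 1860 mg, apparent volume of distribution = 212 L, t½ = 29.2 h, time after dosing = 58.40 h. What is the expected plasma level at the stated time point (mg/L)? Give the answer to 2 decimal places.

2.19 mg/L

C₀ = Dose / Vd = 1860 / 212 = 8.774 mg/L
k = ln2 / t½ = 0.693147 / 29.2 = 0.02374 h⁻¹
t / t½ = 58.40 / 29.2 = 2 half-lives
C = C₀ × (1/2)^2 = 8.774 × 0.2500 = 2.194 mg/L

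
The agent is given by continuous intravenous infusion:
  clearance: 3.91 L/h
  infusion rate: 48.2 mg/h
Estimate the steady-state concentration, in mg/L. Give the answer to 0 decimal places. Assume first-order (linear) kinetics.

At steady state Css = R₀ / CL = 48.2 / 3.910 = 12.33 mg/L

12 mg/L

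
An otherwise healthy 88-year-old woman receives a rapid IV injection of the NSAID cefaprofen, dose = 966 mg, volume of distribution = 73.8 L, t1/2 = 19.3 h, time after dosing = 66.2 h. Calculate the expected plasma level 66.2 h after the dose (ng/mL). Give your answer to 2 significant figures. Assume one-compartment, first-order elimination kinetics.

C₀ = Dose / Vd = 966.0 / 73.8 = 13.09 mg/L
k = ln2 / t½ = 0.693147 / 19.3 = 0.03591 h⁻¹
C = C₀ · e^(−k·t) = 13.09 × e^(−0.03591 × 66.2)
  = 13.09 × 0.09281 = 1.215 mg/L
Convert: 1.215 mg/L × 1000 = 1215 ng/mL

1200 ng/mL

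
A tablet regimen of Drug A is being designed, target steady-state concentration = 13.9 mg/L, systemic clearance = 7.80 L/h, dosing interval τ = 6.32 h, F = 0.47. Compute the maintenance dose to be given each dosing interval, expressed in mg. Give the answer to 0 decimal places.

At steady state, F × (Dose/τ) = Css × CL.
Dose = Css × CL × τ / F = 13.9 × 7.800 × 6.32 / 0.47 = 1458 mg

1458 mg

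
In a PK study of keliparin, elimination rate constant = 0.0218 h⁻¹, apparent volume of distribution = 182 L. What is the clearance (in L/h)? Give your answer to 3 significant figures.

CL = k × Vd = 0.0218 × 182 = 3.968 L/h

3.97 L/h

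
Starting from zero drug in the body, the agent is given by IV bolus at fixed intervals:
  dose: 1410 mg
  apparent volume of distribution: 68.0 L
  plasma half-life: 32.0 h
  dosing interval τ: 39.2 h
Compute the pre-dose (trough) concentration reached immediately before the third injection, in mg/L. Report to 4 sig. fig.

C₀ per dose = Dose / Vd = 1410 / 68.0 = 20.74 mg/L
k = ln2 / t½ = 0.693147 / 32.0 = 0.02166 h⁻¹
Fraction remaining after one interval: r = e^(−kτ) = e^(−0.02166 × 39.2) = 0.4278
Before dose 3, 2 doses have been given (aged 1τ, 2τ).
C_trough = C₀ × (r + r²) = 20.74 × (0.4278 + 0.1830) = 12.67 mg/L

12.67 mg/L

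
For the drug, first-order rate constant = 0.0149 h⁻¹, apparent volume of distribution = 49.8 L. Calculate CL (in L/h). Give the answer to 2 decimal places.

0.74 L/h

CL = k × Vd = 0.0149 × 49.8 = 0.7420 L/h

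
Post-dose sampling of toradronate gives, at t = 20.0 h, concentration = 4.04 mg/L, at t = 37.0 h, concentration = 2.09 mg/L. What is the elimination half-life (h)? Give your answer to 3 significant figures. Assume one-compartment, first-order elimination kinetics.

17.9 h

k = ln(C₁/C₂) / (t₂ − t₁) = ln(4.04/2.09) / (37.0 − 20.0)
  = 0.6591 / 17.00 = 0.03877 h⁻¹
t½ = ln2 / k = 0.693147 / 0.03877 = 17.88 h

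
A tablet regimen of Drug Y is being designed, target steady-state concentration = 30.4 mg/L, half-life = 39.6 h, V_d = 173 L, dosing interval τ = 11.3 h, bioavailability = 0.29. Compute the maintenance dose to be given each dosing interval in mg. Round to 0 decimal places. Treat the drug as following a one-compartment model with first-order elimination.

k = ln2 / t½ = 0.693147 / 39.6 = 0.01750 h⁻¹
CL = k × Vd = 0.01750 × 173 = 3.028 L/h
At steady state, F × (Dose/τ) = Css × CL.
Dose = Css × CL × τ / F = 30.4 × 3.028 × 11.3 / 0.29 = 3587 mg

3587 mg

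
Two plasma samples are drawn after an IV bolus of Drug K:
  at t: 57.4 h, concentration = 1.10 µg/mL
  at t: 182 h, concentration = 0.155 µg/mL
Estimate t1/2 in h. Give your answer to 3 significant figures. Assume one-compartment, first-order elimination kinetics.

44.1 h

k = ln(C₁/C₂) / (t₂ − t₁) = ln(1.10/0.155) / (182 − 57.4)
  = 1.960 / 124.6 = 0.01573 h⁻¹
t½ = ln2 / k = 0.693147 / 0.01573 = 44.07 h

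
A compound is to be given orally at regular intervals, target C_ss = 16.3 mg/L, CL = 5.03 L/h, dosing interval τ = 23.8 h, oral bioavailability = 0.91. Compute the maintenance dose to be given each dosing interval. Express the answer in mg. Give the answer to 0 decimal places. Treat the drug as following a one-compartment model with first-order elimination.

2144 mg

At steady state, F × (Dose/τ) = Css × CL.
Dose = Css × CL × τ / F = 16.3 × 5.030 × 23.8 / 0.91 = 2144 mg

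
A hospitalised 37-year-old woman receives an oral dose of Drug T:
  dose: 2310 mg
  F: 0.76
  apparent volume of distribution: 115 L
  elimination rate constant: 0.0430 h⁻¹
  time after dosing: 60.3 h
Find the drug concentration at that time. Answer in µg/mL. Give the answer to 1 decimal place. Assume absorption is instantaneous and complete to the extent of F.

1.1 µg/mL

Amount reaching circulation = F × Dose = 0.76 × 2310 = 1756 mg
C₀ = F·Dose / Vd = 1756 / 115 = 15.27 mg/L
C = C₀ · e^(−k·t) = 15.27 × e^(−0.04300 × 60.3)
  = 15.27 × 0.07480 = 1.142 mg/L
(1.142 mg/L = 1.142 µg/mL)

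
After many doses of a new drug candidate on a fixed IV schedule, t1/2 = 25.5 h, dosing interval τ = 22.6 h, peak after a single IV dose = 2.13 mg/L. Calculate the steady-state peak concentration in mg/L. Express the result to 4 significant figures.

k = ln2 / t½ = 0.693147 / 25.5 = 0.02718 h⁻¹
e^(−kτ) = e^(−0.02718 × 22.6) = 0.5410
Accumulation ratio R = 1 / (1 − e^(−kτ)) = 1 / (1 − 0.5410) = 2.179
Steady-state peak = C₀ × R = 2.13 × 2.179 = 4.641 mg/L

4.641 mg/L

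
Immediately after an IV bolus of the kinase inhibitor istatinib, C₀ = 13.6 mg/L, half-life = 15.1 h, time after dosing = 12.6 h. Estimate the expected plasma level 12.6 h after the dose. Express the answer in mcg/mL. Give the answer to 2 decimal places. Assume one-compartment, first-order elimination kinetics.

k = ln2 / t½ = 0.693147 / 15.1 = 0.04590 h⁻¹
C = C₀ · e^(−k·t) = 13.60 × e^(−0.04590 × 12.6)
  = 13.60 × 0.5608 = 7.627 mg/L
(7.627 mg/L = 7.627 mcg/mL)

7.63 mcg/mL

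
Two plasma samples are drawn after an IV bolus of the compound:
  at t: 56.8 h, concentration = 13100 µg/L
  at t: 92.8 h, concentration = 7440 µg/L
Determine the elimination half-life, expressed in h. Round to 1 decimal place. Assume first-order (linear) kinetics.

44.1 h

k = ln(C₁/C₂) / (t₂ − t₁) = ln(13100/7440) / (92.8 − 56.8)
  = 0.5657 / 36.00 = 0.01571 h⁻¹
t½ = ln2 / k = 0.693147 / 0.01571 = 44.12 h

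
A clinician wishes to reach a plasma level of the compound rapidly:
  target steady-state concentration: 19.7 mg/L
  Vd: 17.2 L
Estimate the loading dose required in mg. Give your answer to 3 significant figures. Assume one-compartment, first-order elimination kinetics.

339 mg

LD = Css × Vd = 19.7 × 17.2 = 338.8 mg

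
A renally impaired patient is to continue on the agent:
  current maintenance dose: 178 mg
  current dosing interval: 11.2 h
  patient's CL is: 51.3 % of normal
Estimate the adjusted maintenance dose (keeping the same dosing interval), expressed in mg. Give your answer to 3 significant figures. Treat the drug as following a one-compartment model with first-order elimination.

91.3 mg

To keep the same average steady-state level, dosing rate must scale with clearance.
CL ratio = 51.3 / 100 = 0.5130
New dose (same interval) = 178 × 0.5130 = 91.31 mg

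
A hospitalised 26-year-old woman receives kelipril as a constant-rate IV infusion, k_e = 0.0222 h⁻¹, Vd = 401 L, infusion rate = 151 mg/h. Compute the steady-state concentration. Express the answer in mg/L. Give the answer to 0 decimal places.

17 mg/L

CL = k × Vd = 0.02220 × 401 = 8.902 L/h
At steady state Css = R₀ / CL = 151 / 8.902 = 16.96 mg/L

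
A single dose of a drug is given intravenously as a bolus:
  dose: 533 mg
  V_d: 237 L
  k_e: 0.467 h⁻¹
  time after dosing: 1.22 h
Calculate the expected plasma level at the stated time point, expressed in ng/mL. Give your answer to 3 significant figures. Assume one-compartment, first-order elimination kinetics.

1270 ng/mL

C₀ = Dose / Vd = 533.0 / 237 = 2.249 mg/L
C = C₀ · e^(−k·t) = 2.249 × e^(−0.4670 × 1.22)
  = 2.249 × 0.5657 = 1.272 mg/L
Convert: 1.272 mg/L × 1000 = 1272 ng/mL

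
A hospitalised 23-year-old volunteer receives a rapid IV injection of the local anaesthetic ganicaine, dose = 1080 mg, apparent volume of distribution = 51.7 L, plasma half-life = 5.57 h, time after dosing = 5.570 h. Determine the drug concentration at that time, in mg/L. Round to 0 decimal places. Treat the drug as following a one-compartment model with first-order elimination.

C₀ = Dose / Vd = 1080 / 51.7 = 20.89 mg/L
k = ln2 / t½ = 0.693147 / 5.57 = 0.1244 h⁻¹
t / t½ = 5.570 / 5.57 = 1 half-lives
C = C₀ × (1/2)^1 = 20.89 × 0.5000 = 10.45 mg/L

10 mg/L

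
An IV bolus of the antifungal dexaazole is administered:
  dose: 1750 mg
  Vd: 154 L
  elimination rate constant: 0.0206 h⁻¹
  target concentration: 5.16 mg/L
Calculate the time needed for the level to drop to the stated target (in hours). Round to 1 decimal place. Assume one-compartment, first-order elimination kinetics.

38.3 h

C₀ = Dose / Vd = 1750 / 154 = 11.36 mg/L
t = ln(C₀ / C) / k = ln(11.36 / 5.16) / 0.02060
  = ln(2.202) / 0.02060 = 0.7894 / 0.02060 = 38.32 h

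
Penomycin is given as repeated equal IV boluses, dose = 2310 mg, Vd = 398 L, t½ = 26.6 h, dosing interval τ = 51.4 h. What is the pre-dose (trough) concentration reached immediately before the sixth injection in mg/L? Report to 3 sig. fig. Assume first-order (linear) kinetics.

C₀ per dose = Dose / Vd = 2310 / 398 = 5.804 mg/L
k = ln2 / t½ = 0.693147 / 26.6 = 0.02606 h⁻¹
Fraction remaining after one interval: r = e^(−kτ) = e^(−0.02606 × 51.4) = 0.2620
Before dose 6, 5 doses have been given (aged 1τ, 2τ, 3τ, 4τ, 5τ).
C_trough = C₀ × (r + r² + … + r^5) = C₀ × r(1−r^5)/(1−r)
        = 5.804 × 0.2620 × (1 − 0.001235) / (1 − 0.2620) = 2.058 mg/L

2.06 mg/L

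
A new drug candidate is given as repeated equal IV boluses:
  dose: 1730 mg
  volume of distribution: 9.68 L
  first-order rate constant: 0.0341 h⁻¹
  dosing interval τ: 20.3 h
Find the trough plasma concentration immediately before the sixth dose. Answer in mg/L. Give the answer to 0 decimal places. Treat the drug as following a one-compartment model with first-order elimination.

173 mg/L

C₀ per dose = Dose / Vd = 1730 / 9.68 = 178.7 mg/L
Fraction remaining after one interval: r = e^(−kτ) = e^(−0.03410 × 20.3) = 0.5005
Before dose 6, 5 doses have been given (aged 1τ, 2τ, 3τ, 4τ, 5τ).
C_trough = C₀ × (r + r² + … + r^5) = C₀ × r(1−r^5)/(1−r)
        = 178.7 × 0.5005 × (1 − 0.03141) / (1 − 0.5005) = 173.4 mg/L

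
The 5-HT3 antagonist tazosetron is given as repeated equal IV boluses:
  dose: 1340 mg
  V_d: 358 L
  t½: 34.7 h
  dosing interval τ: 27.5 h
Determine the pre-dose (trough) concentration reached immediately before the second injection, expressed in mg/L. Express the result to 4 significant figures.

C₀ per dose = Dose / Vd = 1340 / 358 = 3.743 mg/L
k = ln2 / t½ = 0.693147 / 34.7 = 0.01998 h⁻¹
Fraction remaining after one interval: r = e^(−kτ) = e^(−0.01998 × 27.5) = 0.5773
Before dose 2, 1 dose has been given (aged 1τ).
C_trough = C₀ × r = 3.743 × 0.5773 = 2.161 mg/L

2.161 mg/L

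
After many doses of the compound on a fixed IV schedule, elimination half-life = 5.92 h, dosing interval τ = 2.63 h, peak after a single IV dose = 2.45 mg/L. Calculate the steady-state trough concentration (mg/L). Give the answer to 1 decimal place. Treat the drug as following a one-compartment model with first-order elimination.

k = ln2 / t½ = 0.693147 / 5.92 = 0.1171 h⁻¹
e^(−kτ) = e^(−0.1171 × 2.63) = 0.7349
Accumulation ratio R = 1 / (1 − e^(−kτ)) = 1 / (1 − 0.7349) = 3.772
Steady-state trough = C₀ × R × e^(−kτ) = 2.45 × 3.772 × 0.7349 = 6.792 mg/L

6.8 mg/L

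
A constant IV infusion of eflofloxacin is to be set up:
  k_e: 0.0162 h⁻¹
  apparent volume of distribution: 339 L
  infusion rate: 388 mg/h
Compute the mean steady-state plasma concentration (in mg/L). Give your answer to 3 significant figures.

70.7 mg/L

CL = k × Vd = 0.01620 × 339 = 5.492 L/h
At steady state Css = R₀ / CL = 388 / 5.492 = 70.65 mg/L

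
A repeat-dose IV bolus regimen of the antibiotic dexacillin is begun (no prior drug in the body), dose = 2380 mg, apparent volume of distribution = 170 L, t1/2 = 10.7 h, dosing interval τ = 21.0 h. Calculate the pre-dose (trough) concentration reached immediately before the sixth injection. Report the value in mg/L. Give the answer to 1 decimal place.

4.8 mg/L

C₀ per dose = Dose / Vd = 2380 / 170 = 14.00 mg/L
k = ln2 / t½ = 0.693147 / 10.7 = 0.06478 h⁻¹
Fraction remaining after one interval: r = e^(−kτ) = e^(−0.06478 × 21.0) = 0.2566
Before dose 6, 5 doses have been given (aged 1τ, 2τ, 3τ, 4τ, 5τ).
C_trough = C₀ × (r + r² + … + r^5) = C₀ × r(1−r^5)/(1−r)
        = 14.00 × 0.2566 × (1 − 0.001112) / (1 − 0.2566) = 4.827 mg/L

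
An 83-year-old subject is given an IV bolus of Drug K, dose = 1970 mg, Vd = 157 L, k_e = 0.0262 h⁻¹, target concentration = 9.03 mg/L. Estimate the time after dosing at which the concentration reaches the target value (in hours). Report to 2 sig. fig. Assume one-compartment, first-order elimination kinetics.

C₀ = Dose / Vd = 1970 / 157 = 12.55 mg/L
t = ln(C₀ / C) / k = ln(12.55 / 9.03) / 0.02620
  = ln(1.390) / 0.02620 = 0.3293 / 0.02620 = 12.57 h

13 h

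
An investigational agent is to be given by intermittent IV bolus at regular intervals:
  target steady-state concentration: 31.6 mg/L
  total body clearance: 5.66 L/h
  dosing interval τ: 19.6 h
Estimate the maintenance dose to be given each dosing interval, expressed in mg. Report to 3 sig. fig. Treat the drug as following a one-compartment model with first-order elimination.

3510 mg

At steady state, Dose/τ = Css × CL.
Dose = Css × CL × τ = 31.6 × 5.660 × 19.6 = 3506 mg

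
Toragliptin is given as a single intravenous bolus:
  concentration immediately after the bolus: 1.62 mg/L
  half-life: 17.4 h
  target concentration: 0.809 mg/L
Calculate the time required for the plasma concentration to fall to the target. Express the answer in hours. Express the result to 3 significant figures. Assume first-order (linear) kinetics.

17.4 h

k = ln2 / t½ = 0.693147 / 17.4 = 0.03984 h⁻¹
t = ln(C₀ / C) / k = ln(1.620 / 0.809) / 0.03984
  = ln(2.002) / 0.03984 = 0.6941 / 0.03984 = 17.42 h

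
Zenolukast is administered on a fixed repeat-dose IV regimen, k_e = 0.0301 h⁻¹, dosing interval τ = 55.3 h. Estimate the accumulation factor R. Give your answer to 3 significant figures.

1.23

e^(−kτ) = e^(−0.03010 × 55.3) = 0.1893
Accumulation ratio R = 1 / (1 − e^(−kτ)) = 1 / (1 − 0.1893) = 1.234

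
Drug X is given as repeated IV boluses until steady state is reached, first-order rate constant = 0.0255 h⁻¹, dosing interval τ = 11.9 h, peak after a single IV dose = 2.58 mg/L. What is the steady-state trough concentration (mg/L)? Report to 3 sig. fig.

7.28 mg/L

e^(−kτ) = e^(−0.02550 × 11.9) = 0.7383
Accumulation ratio R = 1 / (1 − e^(−kτ)) = 1 / (1 − 0.7383) = 3.821
Steady-state trough = C₀ × R × e^(−kτ) = 2.58 × 3.821 × 0.7383 = 7.278 mg/L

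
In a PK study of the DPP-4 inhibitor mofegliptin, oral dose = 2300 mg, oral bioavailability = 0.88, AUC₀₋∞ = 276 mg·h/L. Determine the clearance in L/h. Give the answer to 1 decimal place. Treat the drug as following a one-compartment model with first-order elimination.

CL = F·Dose / AUC = 0.88 × 2300 / 276 = 7.333 L/h

7.3 L/h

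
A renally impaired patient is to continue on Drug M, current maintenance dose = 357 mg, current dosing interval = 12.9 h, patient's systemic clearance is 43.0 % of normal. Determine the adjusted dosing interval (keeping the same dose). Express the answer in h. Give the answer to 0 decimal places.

30 h

To keep the same average steady-state level, dosing rate must scale with clearance.
CL ratio = 43.0 / 100 = 0.4300
New interval (same dose) = 12.9 / 0.4300 = 30.00 h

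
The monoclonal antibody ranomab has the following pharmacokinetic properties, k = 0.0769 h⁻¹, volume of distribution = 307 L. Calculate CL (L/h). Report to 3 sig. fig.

23.6 L/h

CL = k × Vd = 0.0769 × 307 = 23.61 L/h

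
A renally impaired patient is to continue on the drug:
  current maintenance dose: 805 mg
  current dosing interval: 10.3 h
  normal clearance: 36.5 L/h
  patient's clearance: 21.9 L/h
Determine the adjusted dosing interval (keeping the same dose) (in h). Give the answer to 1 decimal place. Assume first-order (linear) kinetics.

To keep the same average steady-state level, dosing rate must scale with clearance.
CL ratio = 21.9 / 36.5 = 0.6000
New interval (same dose) = 10.3 / 0.6000 = 17.17 h

17.2 h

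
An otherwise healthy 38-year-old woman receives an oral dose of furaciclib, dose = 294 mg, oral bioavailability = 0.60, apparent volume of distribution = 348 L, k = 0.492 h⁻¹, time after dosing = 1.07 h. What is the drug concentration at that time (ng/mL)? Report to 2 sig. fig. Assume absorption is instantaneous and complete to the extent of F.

Amount reaching circulation = F × Dose = 0.60 × 294.0 = 176.4 mg
C₀ = F·Dose / Vd = 176.4 / 348 = 0.5069 mg/L
C = C₀ · e^(−k·t) = 0.5069 × e^(−0.4920 × 1.07)
  = 0.5069 × 0.5907 = 0.2994 mg/L
Convert: 0.2994 mg/L × 1000 = 299.4 ng/mL

300 ng/mL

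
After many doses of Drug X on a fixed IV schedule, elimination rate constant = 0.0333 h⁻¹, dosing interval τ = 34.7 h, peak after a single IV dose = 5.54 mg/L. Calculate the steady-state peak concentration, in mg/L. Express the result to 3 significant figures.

e^(−kτ) = e^(−0.03330 × 34.7) = 0.3149
Accumulation ratio R = 1 / (1 − e^(−kτ)) = 1 / (1 − 0.3149) = 1.460
Steady-state peak = C₀ × R = 5.54 × 1.460 = 8.088 mg/L

8.09 mg/L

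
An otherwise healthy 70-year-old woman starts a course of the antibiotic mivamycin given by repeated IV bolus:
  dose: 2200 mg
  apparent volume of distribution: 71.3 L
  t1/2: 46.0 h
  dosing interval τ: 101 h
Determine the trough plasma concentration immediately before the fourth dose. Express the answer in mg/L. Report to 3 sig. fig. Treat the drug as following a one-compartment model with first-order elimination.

8.53 mg/L

C₀ per dose = Dose / Vd = 2200 / 71.3 = 30.86 mg/L
k = ln2 / t½ = 0.693147 / 46.0 = 0.01507 h⁻¹
Fraction remaining after one interval: r = e^(−kτ) = e^(−0.01507 × 101) = 0.2183
Before dose 4, 3 doses have been given (aged 1τ, 2τ, 3τ).
C_trough = C₀ × (r + r² + … + r^3) = C₀ × r(1−r^3)/(1−r)
        = 30.86 × 0.2183 × (1 − 0.01040) / (1 − 0.2183) = 8.528 mg/L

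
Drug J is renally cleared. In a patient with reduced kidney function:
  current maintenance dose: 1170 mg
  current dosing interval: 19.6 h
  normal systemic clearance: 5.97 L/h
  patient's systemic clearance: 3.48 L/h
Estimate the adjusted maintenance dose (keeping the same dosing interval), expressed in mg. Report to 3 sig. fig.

To keep the same average steady-state level, dosing rate must scale with clearance.
CL ratio = 3.48 / 5.97 = 0.5829
New dose (same interval) = 1170 × 0.5829 = 682.0 mg

682 mg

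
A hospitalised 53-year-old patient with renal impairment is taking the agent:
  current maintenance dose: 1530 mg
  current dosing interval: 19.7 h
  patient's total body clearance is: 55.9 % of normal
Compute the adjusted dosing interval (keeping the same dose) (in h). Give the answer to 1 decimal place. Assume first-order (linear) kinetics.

To keep the same average steady-state level, dosing rate must scale with clearance.
CL ratio = 55.9 / 100 = 0.5590
New interval (same dose) = 19.7 / 0.5590 = 35.24 h

35.2 h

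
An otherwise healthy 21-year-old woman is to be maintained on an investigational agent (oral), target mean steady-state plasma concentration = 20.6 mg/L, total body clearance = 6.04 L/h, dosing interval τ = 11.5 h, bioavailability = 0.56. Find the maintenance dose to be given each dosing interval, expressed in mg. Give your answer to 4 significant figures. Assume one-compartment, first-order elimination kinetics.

2555 mg

At steady state, F × (Dose/τ) = Css × CL.
Dose = Css × CL × τ / F = 20.6 × 6.040 × 11.5 / 0.56 = 2555 mg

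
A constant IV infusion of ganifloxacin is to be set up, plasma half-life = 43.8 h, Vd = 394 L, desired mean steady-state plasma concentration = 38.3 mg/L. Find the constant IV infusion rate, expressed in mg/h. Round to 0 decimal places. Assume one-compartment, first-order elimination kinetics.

k = ln2 / t½ = 0.693147 / 43.8 = 0.01583 h⁻¹
CL = k × Vd = 0.01583 × 394 = 6.237 L/h
At steady state, infusion rate R₀ = Css × CL = 38.3 × 6.237 = 238.9 mg/h

239 mg/h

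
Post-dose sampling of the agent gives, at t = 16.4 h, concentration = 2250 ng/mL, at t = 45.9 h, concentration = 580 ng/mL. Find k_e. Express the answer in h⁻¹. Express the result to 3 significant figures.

0.0460 h⁻¹

k = ln(C₁/C₂) / (t₂ − t₁) = ln(2250/580) / (45.9 − 16.4)
  = 1.356 / 29.50 = 0.04597 h⁻¹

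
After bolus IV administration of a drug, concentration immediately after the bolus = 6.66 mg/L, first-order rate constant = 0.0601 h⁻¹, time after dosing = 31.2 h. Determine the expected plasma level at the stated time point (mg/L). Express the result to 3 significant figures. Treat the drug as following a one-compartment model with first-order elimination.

C = C₀ · e^(−k·t) = 6.660 × e^(−0.06010 × 31.2)
  = 6.660 × 0.1533 = 1.021 mg/L

1.02 mg/L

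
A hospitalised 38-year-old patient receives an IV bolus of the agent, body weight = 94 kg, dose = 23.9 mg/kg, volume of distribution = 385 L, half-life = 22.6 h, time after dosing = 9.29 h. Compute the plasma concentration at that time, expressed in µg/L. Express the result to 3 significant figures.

Total dose = 23.9 × 94 = 2247 mg
C₀ = Dose / Vd = 2247 / 385 = 5.836 mg/L
k = ln2 / t½ = 0.693147 / 22.6 = 0.03067 h⁻¹
C = C₀ · e^(−k·t) = 5.836 × e^(−0.03067 × 9.29)
  = 5.836 × 0.7521 = 4.389 mg/L
Convert: 4.389 mg/L × 1000 = 4389 µg/L

4390 µg/L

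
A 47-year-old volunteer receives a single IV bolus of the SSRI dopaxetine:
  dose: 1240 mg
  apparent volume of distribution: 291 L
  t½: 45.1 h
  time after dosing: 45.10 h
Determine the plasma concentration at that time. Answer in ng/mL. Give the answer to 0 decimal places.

2131 ng/mL

C₀ = Dose / Vd = 1240 / 291 = 4.261 mg/L
k = ln2 / t½ = 0.693147 / 45.1 = 0.01537 h⁻¹
t / t½ = 45.10 / 45.1 = 1 half-lives
C = C₀ × (1/2)^1 = 4.261 × 0.5000 = 2.131 mg/L
Convert: 2.131 mg/L × 1000 = 2131 ng/mL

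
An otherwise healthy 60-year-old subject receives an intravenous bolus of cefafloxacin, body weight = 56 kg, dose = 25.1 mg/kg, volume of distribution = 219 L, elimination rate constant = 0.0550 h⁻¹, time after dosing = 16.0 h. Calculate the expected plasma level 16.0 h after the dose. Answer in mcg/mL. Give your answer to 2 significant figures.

2.7 mcg/mL

Total dose = 25.1 × 56 = 1406 mg
C₀ = Dose / Vd = 1406 / 219 = 6.420 mg/L
C = C₀ · e^(−k·t) = 6.420 × e^(−0.05500 × 16.0)
  = 6.420 × 0.4148 = 2.663 mg/L
(2.663 mg/L = 2.663 mcg/mL)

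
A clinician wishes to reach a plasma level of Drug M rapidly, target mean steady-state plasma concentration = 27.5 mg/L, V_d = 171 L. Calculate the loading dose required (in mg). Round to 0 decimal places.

LD = Css × Vd = 27.5 × 171 = 4703 mg

4703 mg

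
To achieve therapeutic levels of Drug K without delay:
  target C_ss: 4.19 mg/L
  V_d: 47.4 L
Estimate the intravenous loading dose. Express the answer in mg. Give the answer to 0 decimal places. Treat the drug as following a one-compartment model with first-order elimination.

199 mg

LD = Css × Vd = 4.19 × 47.4 = 198.6 mg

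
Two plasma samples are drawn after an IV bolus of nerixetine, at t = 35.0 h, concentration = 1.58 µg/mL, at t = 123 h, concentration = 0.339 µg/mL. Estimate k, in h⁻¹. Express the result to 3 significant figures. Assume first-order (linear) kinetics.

k = ln(C₁/C₂) / (t₂ − t₁) = ln(1.58/0.339) / (123 − 35.0)
  = 1.539 / 88.00 = 0.01749 h⁻¹

0.0175 h⁻¹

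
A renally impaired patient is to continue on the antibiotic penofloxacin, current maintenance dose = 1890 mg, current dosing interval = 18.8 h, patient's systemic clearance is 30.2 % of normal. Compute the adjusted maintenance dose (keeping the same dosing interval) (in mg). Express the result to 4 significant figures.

To keep the same average steady-state level, dosing rate must scale with clearance.
CL ratio = 30.2 / 100 = 0.3020
New dose (same interval) = 1890 × 0.3020 = 570.8 mg

570.8 mg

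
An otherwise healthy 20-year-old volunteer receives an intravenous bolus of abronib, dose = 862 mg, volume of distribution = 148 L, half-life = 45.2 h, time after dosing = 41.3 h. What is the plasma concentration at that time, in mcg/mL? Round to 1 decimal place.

3.1 mcg/mL

C₀ = Dose / Vd = 862.0 / 148 = 5.824 mg/L
k = ln2 / t½ = 0.693147 / 45.2 = 0.01534 h⁻¹
C = C₀ · e^(−k·t) = 5.824 × e^(−0.01534 × 41.3)
  = 5.824 × 0.5307 = 3.091 mg/L
(3.091 mg/L = 3.091 mcg/mL)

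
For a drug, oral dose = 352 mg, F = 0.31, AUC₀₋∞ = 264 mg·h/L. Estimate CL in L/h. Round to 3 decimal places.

CL = F·Dose / AUC = 0.31 × 352 / 264 = 0.4133 L/h

0.413 L/h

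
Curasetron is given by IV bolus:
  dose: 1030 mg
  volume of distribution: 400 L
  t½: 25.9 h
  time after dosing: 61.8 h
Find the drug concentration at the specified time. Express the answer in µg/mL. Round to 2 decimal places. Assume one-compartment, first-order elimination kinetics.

0.49 µg/mL

C₀ = Dose / Vd = 1030 / 400 = 2.575 mg/L
k = ln2 / t½ = 0.693147 / 25.9 = 0.02676 h⁻¹
C = C₀ · e^(−k·t) = 2.575 × e^(−0.02676 × 61.8)
  = 2.575 × 0.1913 = 0.4926 mg/L
(0.4926 mg/L = 0.4926 µg/mL)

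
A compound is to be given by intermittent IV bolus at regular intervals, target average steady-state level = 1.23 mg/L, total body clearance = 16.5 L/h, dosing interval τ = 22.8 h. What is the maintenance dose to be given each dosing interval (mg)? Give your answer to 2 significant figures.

460 mg

At steady state, Dose/τ = Css × CL.
Dose = Css × CL × τ = 1.23 × 16.50 × 22.8 = 462.7 mg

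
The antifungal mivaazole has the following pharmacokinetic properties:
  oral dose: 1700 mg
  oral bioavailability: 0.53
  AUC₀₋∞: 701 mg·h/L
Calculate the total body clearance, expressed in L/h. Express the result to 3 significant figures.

CL = F·Dose / AUC = 0.53 × 1700 / 701 = 1.285 L/h

1.29 L/h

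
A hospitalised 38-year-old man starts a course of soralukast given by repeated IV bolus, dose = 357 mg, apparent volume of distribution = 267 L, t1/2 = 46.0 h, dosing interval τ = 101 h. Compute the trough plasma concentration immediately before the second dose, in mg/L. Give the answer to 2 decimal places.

C₀ per dose = Dose / Vd = 357 / 267 = 1.337 mg/L
k = ln2 / t½ = 0.693147 / 46.0 = 0.01507 h⁻¹
Fraction remaining after one interval: r = e^(−kτ) = e^(−0.01507 × 101) = 0.2183
Before dose 2, 1 dose has been given (aged 1τ).
C_trough = C₀ × r = 1.337 × 0.2183 = 0.2919 mg/L

0.29 mg/L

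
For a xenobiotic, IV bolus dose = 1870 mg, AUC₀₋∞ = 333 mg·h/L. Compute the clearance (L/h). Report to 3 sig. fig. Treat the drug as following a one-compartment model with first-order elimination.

5.62 L/h

CL = Dose / AUC = 1870 / 333 = 5.616 L/h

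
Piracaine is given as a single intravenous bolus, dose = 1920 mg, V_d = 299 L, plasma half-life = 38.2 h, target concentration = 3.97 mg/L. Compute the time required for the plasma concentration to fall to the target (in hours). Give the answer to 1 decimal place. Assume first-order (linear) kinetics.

C₀ = Dose / Vd = 1920 / 299 = 6.421 mg/L
k = ln2 / t½ = 0.693147 / 38.2 = 0.01815 h⁻¹
t = ln(C₀ / C) / k = ln(6.421 / 3.97) / 0.01815
  = ln(1.617) / 0.01815 = 0.4806 / 0.01815 = 26.48 h

26.5 h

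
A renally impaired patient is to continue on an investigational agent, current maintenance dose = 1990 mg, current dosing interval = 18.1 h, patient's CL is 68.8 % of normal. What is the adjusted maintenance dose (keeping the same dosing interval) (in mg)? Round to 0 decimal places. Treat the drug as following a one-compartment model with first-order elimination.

To keep the same average steady-state level, dosing rate must scale with clearance.
CL ratio = 68.8 / 100 = 0.6880
New dose (same interval) = 1990 × 0.6880 = 1369 mg

1369 mg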